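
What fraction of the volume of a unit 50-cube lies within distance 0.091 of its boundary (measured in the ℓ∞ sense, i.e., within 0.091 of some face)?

The inner cube has side 1-2·0.091 = 0.818 and volume (0.818)^50 ≈ 4.342e-05, so the shell holds 0.999957 of the volume.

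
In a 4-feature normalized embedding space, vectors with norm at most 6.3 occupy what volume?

V_4(6.3) = π^(4/2) · (6.3)^4 / Γ(4/2 + 1) ≈ 7773.77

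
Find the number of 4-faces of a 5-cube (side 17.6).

Number of 4-faces = C(5,4) · 2^(5-4) = 5 · 2 = 10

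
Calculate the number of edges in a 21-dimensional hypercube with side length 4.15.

The 21-cube has n·2^(n-1) = 21·2^20 = 21·1048576 = 22020096 edges.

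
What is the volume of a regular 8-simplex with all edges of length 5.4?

V_8 = √(9) · 5.4^8 / (8! · 2^(8/2)) ≈ 3.36226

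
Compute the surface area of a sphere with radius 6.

S_3(6) = 2·π^(3/2)·(6)^2 / Γ(3/2) = 4πr² = 4π·(6)² ≈ 452.389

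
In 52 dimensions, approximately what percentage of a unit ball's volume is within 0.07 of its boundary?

1 - (1-0.07)^52 ≈ 0.977033 ≈ 97.70%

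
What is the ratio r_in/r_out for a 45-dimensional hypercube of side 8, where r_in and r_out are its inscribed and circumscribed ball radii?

Ratio = (s/2)/(s√45/2) = 45^(-1/2) ≈ 0.149071.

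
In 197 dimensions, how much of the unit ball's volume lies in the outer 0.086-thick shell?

V(inner)/V(outer) = ((1-0.086)/1)^197 ≈ 2.025e-08, so the shell fraction is 0.9999999798.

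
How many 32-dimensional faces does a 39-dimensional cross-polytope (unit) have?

An n-cross-polytope has 2^(k+1)·C(n,k+1) k-faces. Here 2^33·C(39,33) = 8589934592·3262623 = 28025718168354816.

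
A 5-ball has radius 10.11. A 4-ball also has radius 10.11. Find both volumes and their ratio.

V_5(10.11) ≈ 555974. V_4(10.11) ≈ 51555.4. Ratio V_5/V_4 ≈ 10.78.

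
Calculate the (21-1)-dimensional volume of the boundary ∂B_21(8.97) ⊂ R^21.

S = n·V_n(r)/r = 21·V_21(8.97)/8.97 (volume-to-surface relation), giving 3.33132e+18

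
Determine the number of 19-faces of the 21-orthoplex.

f_19(21-orthoplex) = 2^20 · (21 choose 20) = 22020096.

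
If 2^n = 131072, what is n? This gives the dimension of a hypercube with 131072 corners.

n = log_2(131072) = 17.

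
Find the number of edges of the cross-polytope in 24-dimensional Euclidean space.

f_1(24-orthoplex) = 2^2 · (24 choose 2) = 1104.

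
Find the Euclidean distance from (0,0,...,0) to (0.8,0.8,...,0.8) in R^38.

||(0.8,0.8,...,0.8)|| = √(38)·0.8 ≈ 4.93153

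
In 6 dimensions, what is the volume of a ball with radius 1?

V_6(1) = π^(6/2) · (1)^6 / Γ(6/2 + 1) = π^3/6 ≈ 5.16771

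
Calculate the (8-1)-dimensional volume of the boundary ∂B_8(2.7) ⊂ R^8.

The surface area of an n-ball is 2π^(n/2) r^(n-1) / Γ(n/2). For n=8, r=2.7: 33964.4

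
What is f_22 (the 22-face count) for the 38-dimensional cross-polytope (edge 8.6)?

An n-cross-polytope has 2^(k+1)·C(n,k+1) k-faces. Here 2^23·C(38,23) = 8388608·15471286560 = 129782558207508480.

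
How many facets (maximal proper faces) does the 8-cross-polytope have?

Each 7-face is the convex hull of 8 vertices, one chosen as ±e_i from each of 8 distinct axes: 2^8·C(8,8) = 256.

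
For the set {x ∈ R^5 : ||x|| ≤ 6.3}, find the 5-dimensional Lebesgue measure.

The n-ball volume is π^(n/2)·r^n/Γ(n/2+1). With n=5, r=6.3: V ≈ 52239.8.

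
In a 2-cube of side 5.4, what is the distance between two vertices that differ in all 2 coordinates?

||(5.4,5.4,...,5.4)|| = √(2)·5.4 ≈ 7.63675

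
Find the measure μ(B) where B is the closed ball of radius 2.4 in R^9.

The n-ball volume is π^(n/2)·r^n/Γ(n/2+1). With n=9, r=2.4: V ≈ 8714.03.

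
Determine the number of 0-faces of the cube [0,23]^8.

Choose 0 of 8 axes to span the face (C(8,0) = 1 way), then fix each of the remaining 8 coordinates at one of its two extreme values (2^8 = 256 ways): 1·256 = 256.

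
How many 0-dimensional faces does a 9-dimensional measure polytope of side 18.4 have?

An n-cube has C(n,k)·2^(n-k) k-faces. Here C(9,0)·2^9 = 1·512 = 512.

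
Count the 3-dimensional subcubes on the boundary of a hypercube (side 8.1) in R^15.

An n-cube has C(n,k)·2^(n-k) k-faces. Here C(15,3)·2^12 = 455·4096 = 1863680.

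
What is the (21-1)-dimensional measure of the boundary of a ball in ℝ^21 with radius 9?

S_21(9) = 2·π^(21/2)·(9)^20 / Γ(21/2) = 307393813088254199808·π^10/8083075 ≈ 3.56137e+18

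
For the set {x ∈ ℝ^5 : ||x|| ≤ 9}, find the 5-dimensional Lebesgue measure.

V_5(9) = π^(5/2) · (9)^5 / Γ(5/2 + 1) = 157464·π^2/5 ≈ 310821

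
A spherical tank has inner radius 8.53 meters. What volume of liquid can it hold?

Volume = π^{3/2}·(8.53)^3/Γ(5/2) ≈ 2599.77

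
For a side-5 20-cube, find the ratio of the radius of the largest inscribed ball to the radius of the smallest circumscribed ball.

For an n-cube of any side s, the inradius is s/2 and the circumradius is s√n/2, so the ratio is 1/√20 ≈ 0.223607.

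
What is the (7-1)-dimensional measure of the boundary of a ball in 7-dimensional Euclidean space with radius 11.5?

S_7(11.5) = 2·π^(7/2)·(11.5)^6 / Γ(7/2) = 148035889·π^3/60 ≈ 7.65007e+07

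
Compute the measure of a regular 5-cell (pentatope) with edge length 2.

V_4 = √(5) · 2^4 / (4! · 2^(4/2)) ≈ 0.372678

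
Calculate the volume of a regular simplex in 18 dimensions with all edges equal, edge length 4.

V = (4^18 / 18!) · √((18+1) / 2^18) ≈ 9.13788e-08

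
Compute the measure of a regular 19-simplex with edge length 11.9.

Volume = 11.9^19 · √(20/2^19) / 19! ≈ 13.8365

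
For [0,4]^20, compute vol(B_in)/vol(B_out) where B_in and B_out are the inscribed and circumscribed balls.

V_in / V_out = (r_in/r_out)^20 = (1/√20)^20 = 20^(-20/2) ≈ 9.76562e-14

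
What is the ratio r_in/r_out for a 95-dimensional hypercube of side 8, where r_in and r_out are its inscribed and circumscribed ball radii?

r_in / r_out = (8/2) / (8√95/2) = 1/√95 ≈ 0.102598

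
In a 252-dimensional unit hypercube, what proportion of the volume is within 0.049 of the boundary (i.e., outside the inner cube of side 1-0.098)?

Shell fraction = 1 - (1-0.098)^252 ≈ 1 - 5.153e-12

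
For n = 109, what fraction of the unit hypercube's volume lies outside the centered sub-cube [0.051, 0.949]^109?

Shell fraction = 1 - (1-0.102)^109 ≈ 0.999992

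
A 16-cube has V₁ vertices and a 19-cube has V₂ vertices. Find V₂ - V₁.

V₁ = 2^16 = 65536. V₂ = 2^19 = 524288. V₂ - V₁ = 458752.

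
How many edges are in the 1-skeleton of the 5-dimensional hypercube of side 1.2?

An n-cube has n·2^(n-1) edges. With n = 5: 5·16 = 80.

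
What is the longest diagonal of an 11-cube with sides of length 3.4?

Diagonal = √11 · 3.4 ≈ 11.2765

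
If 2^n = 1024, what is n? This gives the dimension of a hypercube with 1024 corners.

2^n = 1024 ⇒ n = log_2(1024) = 10.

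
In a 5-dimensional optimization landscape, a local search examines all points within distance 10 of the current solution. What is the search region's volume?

The n-ball volume is π^(n/2)·r^n/Γ(n/2+1). With n=5, r=10: V = 160000·π^2/3 ≈ 526379.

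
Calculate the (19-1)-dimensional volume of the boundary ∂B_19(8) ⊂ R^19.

S = n·V_n(r)/r = 19·V_19(8)/8 (volume-to-surface relation), giving 18446744073709551616·π^9/34459425 ≈ 1.59573e+16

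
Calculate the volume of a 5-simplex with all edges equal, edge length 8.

V_5 = √(6) · 8^5 / (5! · 2^(5/2)) ≈ 118.241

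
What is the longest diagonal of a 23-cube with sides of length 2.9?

d = √(2.9² + 2.9² + ... + 2.9²) [23 terms] = √(23·2.9²) = 2.9√23 ≈ 13.9079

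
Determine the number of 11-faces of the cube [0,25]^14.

f_11(14-cube) = (14 choose 11) · 2^3 = 2912.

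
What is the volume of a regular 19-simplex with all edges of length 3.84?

V_19 = √(20) · 3.84^19 / (19! · 2^(19/2)) ≈ 6.42582e-09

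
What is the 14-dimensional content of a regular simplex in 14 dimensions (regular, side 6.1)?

V = (6.1^14 / 14!) · √((14+1) / 2^14) ≈ 0.0342803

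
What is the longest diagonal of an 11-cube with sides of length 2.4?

Diagonal = √11 · 2.4 ≈ 7.9599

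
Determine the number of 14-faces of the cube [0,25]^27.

Number of 14-faces = C(27,14) · 2^(27-14) = 20058300 · 8192 = 164317593600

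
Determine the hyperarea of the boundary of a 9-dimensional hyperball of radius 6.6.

S = n·V_n(r)/r = 9·V_9(6.6)/6.6 (volume-to-surface relation), giving 1.06884e+08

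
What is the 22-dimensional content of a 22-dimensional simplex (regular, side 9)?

For a regular n-simplex with edge a, V = (a^n / n!)·√((n+1)/2^n). With a=9, n=22: V ≈ 0.00205165.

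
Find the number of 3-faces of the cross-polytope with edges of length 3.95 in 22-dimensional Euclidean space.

f_3(22-orthoplex) = 2^4 · (22 choose 4) = 117040.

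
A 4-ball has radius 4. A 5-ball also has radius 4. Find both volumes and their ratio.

V_4(4.0) ≈ 1263.31. V_5(4.0) ≈ 5390.12. Ratio V_4/V_5 ≈ 0.2344.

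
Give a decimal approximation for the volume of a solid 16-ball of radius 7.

V = 4747561509943·π^8/5760 ≈ 7.82073e+12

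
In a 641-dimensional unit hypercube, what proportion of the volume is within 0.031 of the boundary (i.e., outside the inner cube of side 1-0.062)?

The inner cube has side 1-2·0.031 = 0.938 and volume (0.938)^641 ≈ 1.521e-18, so the shell holds 1 - 1.521e-18 of the volume.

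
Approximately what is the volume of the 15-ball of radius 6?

V = 1486016741376·π^7/25025 ≈ 1.79349e+11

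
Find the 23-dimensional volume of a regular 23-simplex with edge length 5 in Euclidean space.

Volume = 5^23 · √(24/2^23) / 23! ≈ 7.79967e-10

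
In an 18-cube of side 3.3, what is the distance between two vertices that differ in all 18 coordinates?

Diagonal = √18 · 3.3 ≈ 14.0007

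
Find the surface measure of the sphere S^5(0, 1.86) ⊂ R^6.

|∂B_6(1.86)| ≈ 690.263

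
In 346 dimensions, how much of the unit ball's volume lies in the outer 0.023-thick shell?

1 - (1-0.023)^346 ≈ 0.999681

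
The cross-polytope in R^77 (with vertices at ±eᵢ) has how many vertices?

Number of vertices = 2n = 154.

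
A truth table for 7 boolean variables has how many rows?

Each vertex is a binary string of length 7, so there are 2^7 = 128.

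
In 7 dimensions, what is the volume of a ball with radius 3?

The n-ball volume is π^(n/2)·r^n/Γ(n/2+1). With n=7, r=3: V = 11664·π^3/35 ≈ 10333.1.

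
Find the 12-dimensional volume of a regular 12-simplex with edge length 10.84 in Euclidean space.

For a regular n-simplex with edge a, V = (a^n / n!)·√((n+1)/2^n). With a=10.84, n=12: V ≈ 309.604.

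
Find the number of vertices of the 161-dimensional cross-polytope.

The vertices are ±e_1, ..., ±e_161, so there are 2·161 = 322.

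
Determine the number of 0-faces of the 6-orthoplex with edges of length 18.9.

f_0(6-orthoplex) = 2^1 · (6 choose 1) = 12.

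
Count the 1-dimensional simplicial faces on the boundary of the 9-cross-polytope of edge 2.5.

An n-cross-polytope has 2^(k+1)·C(n,k+1) k-faces. Here 2^2·C(9,2) = 4·36 = 144.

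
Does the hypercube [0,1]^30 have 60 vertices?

False. The 30-cube has 2^30 = 1073741824 vertices.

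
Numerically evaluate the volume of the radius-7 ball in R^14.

V_14(7) = π^(14/2) · (7)^14 / Γ(14/2 + 1) = 96889010407·π^7/720 ≈ 4.06435e+11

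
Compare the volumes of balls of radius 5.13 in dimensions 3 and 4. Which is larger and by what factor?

V_3(5.13) ≈ 565.511, V_4(5.13) ≈ 3417.74. The 4-ball is larger by a factor of 6.044.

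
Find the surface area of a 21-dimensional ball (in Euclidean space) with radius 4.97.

The surface area of an n-ball is 2π^(n/2) r^(n-1) / Γ(n/2). For n=21, r=4.97: 2.47682e+13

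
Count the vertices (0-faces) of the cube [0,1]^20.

Each vertex is a binary string of length 20, so there are 2^20 = 1048576.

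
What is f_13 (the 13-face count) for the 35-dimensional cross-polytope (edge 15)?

Number of 13-faces = 2^(13+1) · C(35,13+1) = 16384 · 2319959400 = 38010214809600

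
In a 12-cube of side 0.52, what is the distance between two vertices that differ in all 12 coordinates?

d = √(0.52² + 0.52² + ... + 0.52²) [12 terms] = √(12·0.52²) = 0.52√12 ≈ 1.80133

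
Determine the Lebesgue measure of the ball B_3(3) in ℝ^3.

V = 36·π ≈ 113.097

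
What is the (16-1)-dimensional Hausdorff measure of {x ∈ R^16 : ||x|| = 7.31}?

|∂B_16(7.31)| ≈ 3.4242e+13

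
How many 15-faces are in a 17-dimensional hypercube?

Choose 15 of 17 axes to span the face (C(17,15) = 136 ways), then fix each of the remaining 2 coordinates at one of its two extreme values (2^2 = 4 ways): 136·4 = 544.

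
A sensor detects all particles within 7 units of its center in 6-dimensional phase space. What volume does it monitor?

Volume = π^{6/2}·(7)^6/Γ(4) = 117649·π^3/6 ≈ 607976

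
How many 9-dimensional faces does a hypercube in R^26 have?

Choose 9 of 26 axes to span the face (C(26,9) = 3124550 ways), then fix each of the remaining 17 coordinates at one of its two extreme values (2^17 = 131072 ways): 3124550·131072 = 409541017600.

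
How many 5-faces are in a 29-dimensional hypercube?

Choose 5 of 29 axes to span the face (C(29,5) = 118755 ways), then fix each of the remaining 24 coordinates at one of its two extreme values (2^24 = 16777216 ways): 118755·16777216 = 1992378286080.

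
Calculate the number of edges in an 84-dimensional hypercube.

An n-cube has n·2^(n-1) edges. With n = 84: 84·9671406556917033397649408 = 812398150781030805402550272.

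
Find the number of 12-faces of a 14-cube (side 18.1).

An n-cube has C(n,k)·2^(n-k) k-faces. Here C(14,12)·2^2 = 91·4 = 364.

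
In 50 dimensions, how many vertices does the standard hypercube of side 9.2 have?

Number of vertices = 2^50 = 1125899906842624.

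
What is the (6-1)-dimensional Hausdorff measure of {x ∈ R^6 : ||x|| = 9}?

|∂B_6(9)| = 59049·π^3 ≈ 1.83089e+06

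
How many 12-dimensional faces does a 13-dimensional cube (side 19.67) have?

Number of 12-faces = C(13,12) · 2^(13-12) = 13 · 2 = 26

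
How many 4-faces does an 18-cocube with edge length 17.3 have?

Number of 4-faces = 2^(4+1) · C(18,4+1) = 32 · 8568 = 274176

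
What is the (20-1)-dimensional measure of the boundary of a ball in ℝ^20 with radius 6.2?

|∂B_20(6.2)| ≈ 5.86419e+14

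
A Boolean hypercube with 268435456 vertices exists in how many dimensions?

n = log_2(268435456) = 28.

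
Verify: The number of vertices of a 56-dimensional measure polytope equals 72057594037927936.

True. The 56-cube has 2^56 = 72057594037927936 vertices.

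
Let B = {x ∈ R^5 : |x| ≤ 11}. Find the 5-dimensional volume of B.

V = 1288408·π^2/15 ≈ 847738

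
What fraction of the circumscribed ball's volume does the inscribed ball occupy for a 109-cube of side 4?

The radii are 4/2 and 4√109/2, so the volume ratio is (1/√109)^109 = 109^{-109/2} ≈ 9.12548e-112.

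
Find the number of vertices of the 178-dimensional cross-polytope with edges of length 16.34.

An n-cross-polytope has 2n vertices; here n = 178, giving 356.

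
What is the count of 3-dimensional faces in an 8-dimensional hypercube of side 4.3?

f_3(8-cube) = (8 choose 3) · 2^5 = 1792.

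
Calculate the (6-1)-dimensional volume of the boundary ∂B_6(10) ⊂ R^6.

The surface area of an n-ball is 2π^(n/2) r^(n-1) / Γ(n/2). For n=6, r=10: 100000·π^3 ≈ 3.10063e+06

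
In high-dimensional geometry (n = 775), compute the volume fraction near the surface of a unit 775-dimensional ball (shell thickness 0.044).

1 - (1-0.044)^775 ≈ 1 - 7.159e-16 ≈ (100 - 6.66e-14)%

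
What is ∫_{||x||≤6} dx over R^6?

V = 7776·π^3 ≈ 241105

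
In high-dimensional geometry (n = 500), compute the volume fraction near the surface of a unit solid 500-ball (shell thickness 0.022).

1 - (1-0.022)^500 ≈ 0.999985 ≈ 99.998523%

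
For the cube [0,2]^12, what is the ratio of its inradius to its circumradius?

r_in / r_out = (2/2) / (2√12/2) = 1/√12 ≈ 0.288675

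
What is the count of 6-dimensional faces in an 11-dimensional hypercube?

Choose 6 of 11 axes to span the face (C(11,6) = 462 ways), then fix each of the remaining 5 coordinates at one of its two extreme values (2^5 = 32 ways): 462·32 = 14784.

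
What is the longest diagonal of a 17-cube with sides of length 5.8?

The space diagonal of an n-cube of side s is s√n. Here 5.8·√17 ≈ 23.914.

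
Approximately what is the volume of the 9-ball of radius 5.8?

V_9(5.8) = π^(9/2) · (5.8)^9 / Γ(9/2 + 1) ≈ 2.45002e+07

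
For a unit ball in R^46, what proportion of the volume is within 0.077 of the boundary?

V(inner)/V(outer) = ((1-0.077)/1)^46 ≈ 0.02508, so the shell fraction is 0.974923.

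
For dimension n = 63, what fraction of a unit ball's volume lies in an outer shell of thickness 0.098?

1 - (1-0.098)^63 ≈ 0.998493 ≈ 99.85%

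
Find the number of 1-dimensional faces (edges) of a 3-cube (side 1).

Number of 1-faces = C(3,1)·2^(3-1) = 3·4 = 12.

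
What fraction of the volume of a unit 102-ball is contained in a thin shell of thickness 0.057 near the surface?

1 - (1-0.057)^102 ≈ 0.997487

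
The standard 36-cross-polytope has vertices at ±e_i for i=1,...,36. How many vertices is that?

Number of vertices = 2n = 72.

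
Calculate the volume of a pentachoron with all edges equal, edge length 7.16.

V = (7.16^4 / 4!) · √((4+1) / 2^4) ≈ 61.2161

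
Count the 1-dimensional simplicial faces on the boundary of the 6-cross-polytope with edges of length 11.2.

Each 1-face is the convex hull of 2 vertices, one chosen as ±e_i from each of 2 distinct axes: 2^2·C(6,2) = 60.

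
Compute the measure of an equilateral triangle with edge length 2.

Area = (√3/4) · 2² = 1.73205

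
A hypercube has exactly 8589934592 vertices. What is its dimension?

The n-cube has 2^n vertices, and 8589934592 = 2^33, so n = 33.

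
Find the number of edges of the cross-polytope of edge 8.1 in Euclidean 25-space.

Number of 1-faces = 2^(1+1) · C(25,1+1) = 4 · 300 = 1200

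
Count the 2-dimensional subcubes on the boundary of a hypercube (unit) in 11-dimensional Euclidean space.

Number of 2-faces = C(11,2) · 2^(11-2) = 55 · 512 = 28160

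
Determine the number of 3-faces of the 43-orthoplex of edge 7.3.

An n-cross-polytope has 2^(k+1)·C(n,k+1) k-faces. Here 2^4·C(43,4) = 16·123410 = 1974560.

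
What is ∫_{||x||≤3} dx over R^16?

V_16(3) = π^(16/2) · (3)^16 / Γ(16/2 + 1) = 4782969·π^8/4480 ≈ 1.01302e+07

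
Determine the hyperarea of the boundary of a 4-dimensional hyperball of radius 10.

|∂B_4(10)| = 2000·π^2 ≈ 19739.2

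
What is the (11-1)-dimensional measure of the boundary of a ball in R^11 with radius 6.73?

The surface area of an n-ball is 2π^(n/2) r^(n-1) / Γ(n/2). For n=11, r=6.73: 3.95046e+09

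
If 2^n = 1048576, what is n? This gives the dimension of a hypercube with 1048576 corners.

The n-cube has 2^n vertices, and 1048576 = 2^20, so n = 20.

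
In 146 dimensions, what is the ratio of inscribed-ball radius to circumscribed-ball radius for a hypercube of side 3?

r_in / r_out = (3/2) / (3√146/2) = 1/√146 ≈ 0.0827606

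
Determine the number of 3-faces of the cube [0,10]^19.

Choose 3 of 19 axes to span the face (C(19,3) = 969 ways), then fix each of the remaining 16 coordinates at one of its two extreme values (2^16 = 65536 ways): 969·65536 = 63504384.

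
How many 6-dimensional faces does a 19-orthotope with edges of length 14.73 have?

An n-cube has C(n,k)·2^(n-k) k-faces. Here C(19,6)·2^13 = 27132·8192 = 222265344.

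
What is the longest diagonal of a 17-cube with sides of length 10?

Diagonal = √17 · 10 ≈ 41.2311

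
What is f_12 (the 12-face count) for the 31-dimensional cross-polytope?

Number of 12-faces = 2^(12+1) · C(31,12+1) = 8192 · 206253075 = 1689625190400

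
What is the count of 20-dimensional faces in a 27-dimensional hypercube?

f_20(27-cube) = (27 choose 20) · 2^7 = 113667840.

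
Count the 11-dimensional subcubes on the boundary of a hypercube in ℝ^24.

Number of 11-faces = C(24,11) · 2^(24-11) = 2496144 · 8192 = 20448411648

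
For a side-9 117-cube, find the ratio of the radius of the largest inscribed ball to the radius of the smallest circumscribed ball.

r_in = 9/2 (half the side); r_out = 9√117/2 (half the diagonal). Ratio = 1/√117 ≈ 0.09245.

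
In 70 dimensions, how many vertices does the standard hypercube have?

An n-cube has 2^n vertices; for n = 70 that is 2^70 = 1180591620717411303424.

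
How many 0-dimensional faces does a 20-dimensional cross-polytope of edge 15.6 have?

Each 0-face is the convex hull of 1 vertex, one chosen as ±e_i from each of 1 distinct axis: 2^1·C(20,1) = 40.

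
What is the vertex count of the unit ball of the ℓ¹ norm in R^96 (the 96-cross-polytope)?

The 96-dimensional cross-polytope has 2n = 2·96 = 192 vertices.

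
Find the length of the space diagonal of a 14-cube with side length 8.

d = √(8² + 8² + ... + 8²) [14 terms] = √(14·8²) = 8√14 ≈ 29.9333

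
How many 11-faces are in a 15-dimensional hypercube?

Choose 11 of 15 axes to span the face (C(15,11) = 1365 ways), then fix each of the remaining 4 coordinates at one of its two extreme values (2^4 = 16 ways): 1365·16 = 21840.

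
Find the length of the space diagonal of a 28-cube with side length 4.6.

d = √(4.6² + 4.6² + ... + 4.6²) [28 terms] = √(28·4.6²) = 4.6√28 ≈ 24.3409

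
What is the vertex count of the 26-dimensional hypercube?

Each vertex is a binary string of length 26, so there are 2^26 = 67108864.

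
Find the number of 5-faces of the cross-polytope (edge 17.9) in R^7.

An n-cross-polytope has 2^(k+1)·C(n,k+1) k-faces. Here 2^6·C(7,6) = 64·7 = 448.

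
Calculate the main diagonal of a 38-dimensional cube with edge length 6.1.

The space diagonal of an n-cube of side s is s√n. Here 6.1·√38 ≈ 37.6029.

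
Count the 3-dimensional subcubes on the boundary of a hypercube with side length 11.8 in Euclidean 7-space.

An n-cube has C(n,k)·2^(n-k) k-faces. Here C(7,3)·2^4 = 35·16 = 560.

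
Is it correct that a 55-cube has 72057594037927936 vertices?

False. The 55-cube has 2^55 = 36028797018963968 vertices.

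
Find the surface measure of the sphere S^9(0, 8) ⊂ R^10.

The surface area of an n-ball is 2π^(n/2) r^(n-1) / Γ(n/2). For n=10, r=8: 33554432·π^5/3 ≈ 3.42277e+09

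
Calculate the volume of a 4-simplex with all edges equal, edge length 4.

V_4 = √(5) · 4^4 / (4! · 2^(4/2)) ≈ 5.96285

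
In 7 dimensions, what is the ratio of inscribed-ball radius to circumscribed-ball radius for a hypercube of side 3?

Ratio = (s/2)/(s√7/2) = 7^(-1/2) ≈ 0.377964.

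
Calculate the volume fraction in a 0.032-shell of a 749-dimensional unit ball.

1 - (1-0.032)^749 ≈ 1 - 2.634e-11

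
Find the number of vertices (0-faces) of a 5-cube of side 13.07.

Choose 0 of 5 axes to span the face (C(5,0) = 1 way), then fix each of the remaining 5 coordinates at one of its two extreme values (2^5 = 32 ways): 1·32 = 32.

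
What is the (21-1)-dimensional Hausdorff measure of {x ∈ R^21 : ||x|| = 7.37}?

|∂B_21(7.37)| ≈ 6.54812e+16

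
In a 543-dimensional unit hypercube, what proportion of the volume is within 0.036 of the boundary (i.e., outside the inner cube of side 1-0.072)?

The inner cube has side 1-2·0.036 = 0.928 and volume (0.928)^543 ≈ 2.391e-18, so the shell holds 1 - 2.391e-18 of the volume.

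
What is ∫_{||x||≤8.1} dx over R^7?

The n-ball volume is π^(n/2)·r^n/Γ(n/2+1). With n=7, r=8.1: V ≈ 1.08087e+07.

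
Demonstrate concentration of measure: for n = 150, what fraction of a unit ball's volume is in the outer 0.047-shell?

1 - (1-0.047)^150 ≈ 0.999269 ≈ 99.93%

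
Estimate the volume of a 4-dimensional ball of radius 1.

V_4(1) = π^(4/2) · (1)^4 / Γ(4/2 + 1) = π^2/2 ≈ 4.9348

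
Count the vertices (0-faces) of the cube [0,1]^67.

The 67-cube has 2^67 = 147573952589676412928 vertices.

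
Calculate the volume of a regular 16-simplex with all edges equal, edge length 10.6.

V_16 = √(17) · 10.6^16 / (16! · 2^(16/2)) ≈ 19.555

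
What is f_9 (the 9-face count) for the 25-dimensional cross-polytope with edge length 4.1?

Each 9-face is the convex hull of 10 vertices, one chosen as ±e_i from each of 10 distinct axes: 2^10·C(25,10) = 3347210240.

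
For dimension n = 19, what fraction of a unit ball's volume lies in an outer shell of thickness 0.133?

1 - (1-0.133)^19 ≈ 0.93357 ≈ 93.36%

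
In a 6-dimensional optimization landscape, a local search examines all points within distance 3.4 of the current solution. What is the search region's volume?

Volume = π^{6/2}·(3.4)^6/Γ(4) ≈ 7983.11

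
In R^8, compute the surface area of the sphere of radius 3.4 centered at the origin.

The surface area of an n-ball is 2π^(n/2) r^(n-1) / Γ(n/2). For n=8, r=3.4: 170542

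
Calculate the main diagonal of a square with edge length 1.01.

The space diagonal of an n-cube of side s is s√n. Here 1.01·√2 ≈ 1.42836.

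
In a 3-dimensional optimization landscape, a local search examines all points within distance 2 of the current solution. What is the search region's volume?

Volume = π^{3/2}·(2)^3/Γ(5/2) = 32·π/3 ≈ 33.5103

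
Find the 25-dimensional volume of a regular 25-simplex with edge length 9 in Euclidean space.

V = (9^25 / 25!) · √((25+1) / 2^25) ≈ 4.07407e-05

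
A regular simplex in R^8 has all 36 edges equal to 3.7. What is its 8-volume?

Volume = 3.7^8 · √(9/2^8) / 8! ≈ 0.163341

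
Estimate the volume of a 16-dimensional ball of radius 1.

Volume = π^{16/2}·(1)^16/Γ(9) = π^8/40320 ≈ 0.235331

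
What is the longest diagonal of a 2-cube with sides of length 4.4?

d = √(4.4² + 4.4² + ... + 4.4²) [2 terms] = √(2·4.4²) = 4.4√2 ≈ 6.22254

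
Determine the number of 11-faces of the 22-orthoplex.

Each 11-face is the convex hull of 12 vertices, one chosen as ±e_i from each of 12 distinct axes: 2^12·C(22,12) = 2648662016.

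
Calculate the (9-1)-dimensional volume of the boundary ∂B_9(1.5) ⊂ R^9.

|∂B_9(1.5)| = 2187·π^4/280 ≈ 760.835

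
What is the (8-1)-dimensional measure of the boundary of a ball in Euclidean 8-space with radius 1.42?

S_8(1.42) = 2·π^(8/2)·(1.42)^7 / Γ(8/2) ≈ 378.004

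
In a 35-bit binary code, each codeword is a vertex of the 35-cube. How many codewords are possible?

An n-cube has 2^n vertices; for n = 35 that is 2^35 = 34359738368.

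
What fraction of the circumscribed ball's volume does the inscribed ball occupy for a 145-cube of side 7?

V_in / V_out = (r_in/r_out)^145 = (1/√145)^145 = 145^(-145/2) ≈ 1.99903e-157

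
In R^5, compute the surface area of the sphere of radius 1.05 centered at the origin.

S_5(1.05) = 2·π^(5/2)·(1.05)^4 / Γ(5/2) ≈ 31.9908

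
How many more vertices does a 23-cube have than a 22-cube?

The 23-cube has 2^23 = 8388608 vertices. The 22-cube has 2^22 = 4194304 vertices. Difference: 8388608 - 4194304 = 4194304.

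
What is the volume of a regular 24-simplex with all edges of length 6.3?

Volume = 6.3^24 · √(25/2^24) / 24! ≈ 3.00661e-08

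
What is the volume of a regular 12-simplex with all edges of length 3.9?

V_12 = √(13) · 3.9^12 / (12! · 2^(12/2)) ≈ 0.00145623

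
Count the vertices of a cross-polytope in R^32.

The vertices are ±e_1, ..., ±e_32, so there are 2·32 = 64.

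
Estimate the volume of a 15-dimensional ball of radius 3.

V_15(3) = π^(15/2) · (3)^15 / Γ(15/2 + 1) = 45349632·π^7/25025 ≈ 5.47329e+06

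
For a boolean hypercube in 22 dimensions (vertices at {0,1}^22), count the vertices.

Number of vertices = 2^22 = 4194304.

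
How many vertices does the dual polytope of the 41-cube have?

An n-cross-polytope has 2n vertices; here n = 41, giving 82.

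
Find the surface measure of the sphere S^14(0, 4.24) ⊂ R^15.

|∂B_15(4.24)| ≈ 3.47251e+09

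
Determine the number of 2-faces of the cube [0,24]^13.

f_2(13-cube) = (13 choose 2) · 2^11 = 159744.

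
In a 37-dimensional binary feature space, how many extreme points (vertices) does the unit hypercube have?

The 37-cube has 2^37 = 137438953472 vertices.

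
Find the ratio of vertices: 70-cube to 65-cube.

The 70-cube has 2^70 = 1180591620717411303424 vertices. The 65-cube has 2^65 = 36893488147419103232 vertices. Ratio: 1180591620717411303424/36893488147419103232 = 32.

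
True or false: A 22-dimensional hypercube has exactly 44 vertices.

False. The 22-cube has 2^22 = 4194304 vertices.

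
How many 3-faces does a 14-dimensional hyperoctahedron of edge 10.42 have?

f_3(14-orthoplex) = 2^4 · (14 choose 4) = 16016.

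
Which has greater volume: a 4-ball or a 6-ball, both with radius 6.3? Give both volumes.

V_4(6.3) ≈ 7773.77. V_6(6.3) ≈ 323104. The 6-ball is larger.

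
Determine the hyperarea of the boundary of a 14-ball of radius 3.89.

S = n·V_n(r)/r = 14·V_14(3.89)/3.89 (volume-to-surface relation), giving 3.91824e+08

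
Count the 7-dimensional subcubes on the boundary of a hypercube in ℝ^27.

Choose 7 of 27 axes to span the face (C(27,7) = 888030 ways), then fix each of the remaining 20 coordinates at one of its two extreme values (2^20 = 1048576 ways): 888030·1048576 = 931166945280.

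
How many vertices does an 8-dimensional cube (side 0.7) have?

Each vertex is a binary string of length 8, so there are 2^8 = 256.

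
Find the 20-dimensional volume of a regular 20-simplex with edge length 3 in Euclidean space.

Volume = 3^20 · √(21/2^20) / 20! ≈ 6.41372e-12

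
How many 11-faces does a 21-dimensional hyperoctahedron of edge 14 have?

Each 11-face is the convex hull of 12 vertices, one chosen as ±e_i from each of 12 distinct axes: 2^12·C(21,12) = 1203937280.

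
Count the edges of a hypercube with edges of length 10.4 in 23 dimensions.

An n-cube has n·2^(n-1) edges. With n = 23: 23·4194304 = 96468992.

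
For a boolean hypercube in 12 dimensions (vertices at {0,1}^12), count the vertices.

Number of vertices = 2^12 = 4096.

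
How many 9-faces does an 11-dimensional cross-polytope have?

f_9(11-orthoplex) = 2^10 · (11 choose 10) = 11264.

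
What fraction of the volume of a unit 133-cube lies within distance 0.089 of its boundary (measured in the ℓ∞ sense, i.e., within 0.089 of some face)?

Shell fraction = 1 - (1-0.178)^133 ≈ 1 - 4.764e-12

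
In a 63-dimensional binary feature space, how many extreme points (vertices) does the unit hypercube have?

Number of vertices = 2^63 = 9223372036854775808.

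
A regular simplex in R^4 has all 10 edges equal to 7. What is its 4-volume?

For a regular n-simplex with edge a, V = (a^n / n!)·√((n+1)/2^n). With a=7, n=4: V ≈ 55.925.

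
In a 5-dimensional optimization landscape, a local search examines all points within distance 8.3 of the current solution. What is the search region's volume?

Volume = π^{5/2}·(8.3)^5/Γ(7/2) ≈ 207343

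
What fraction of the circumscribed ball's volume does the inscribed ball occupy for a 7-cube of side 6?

V_in / V_out = (r_in/r_out)^7 = (1/√7)^7 = 7^(-7/2) ≈ 0.00110194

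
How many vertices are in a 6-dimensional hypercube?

An n-cube has C(n,k)·2^(n-k) k-faces. Here C(6,0)·2^6 = 1·64 = 64.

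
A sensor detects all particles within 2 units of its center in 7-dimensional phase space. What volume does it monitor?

Volume = π^{7/2}·(2)^7/Γ(9/2) = 2048·π^3/105 ≈ 604.77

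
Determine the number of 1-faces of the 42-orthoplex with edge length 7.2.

Each 1-face is the convex hull of 2 vertices, one chosen as ±e_i from each of 2 distinct axes: 2^2·C(42,2) = 3444.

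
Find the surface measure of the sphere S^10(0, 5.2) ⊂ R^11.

S_11(5.2) = 2·π^(11/2)·(5.2)^10 / Γ(11/2) ≈ 2.99593e+08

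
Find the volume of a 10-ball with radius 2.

Volume = π^{10/2}·(2)^10/Γ(6) = 128·π^5/15 ≈ 2611.37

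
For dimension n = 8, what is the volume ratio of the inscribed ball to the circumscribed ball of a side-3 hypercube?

V_in / V_out = (r_in/r_out)^8 = (1/√8)^8 = 8^(-8/2) ≈ 0.000244141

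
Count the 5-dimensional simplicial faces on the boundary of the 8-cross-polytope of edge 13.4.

An n-cross-polytope has 2^(k+1)·C(n,k+1) k-faces. Here 2^6·C(8,6) = 64·28 = 1792.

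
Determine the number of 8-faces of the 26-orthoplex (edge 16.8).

f_8(26-orthoplex) = 2^9 · (26 choose 9) = 1599769600.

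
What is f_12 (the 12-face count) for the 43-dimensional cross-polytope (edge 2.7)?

f_12(43-orthoplex) = 2^13 · (43 choose 13) = 299637540192256.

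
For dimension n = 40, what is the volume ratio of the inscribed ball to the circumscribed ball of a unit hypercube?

V_in / V_out = (r_in/r_out)^40 = (1/√40)^40 = 40^(-40/2) ≈ 9.09495e-33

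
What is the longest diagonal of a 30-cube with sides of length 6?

The space diagonal of an n-cube of side s is s√n. Here 6·√30 ≈ 32.8634.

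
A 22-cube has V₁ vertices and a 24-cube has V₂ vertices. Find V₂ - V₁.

V₁ = 2^22 = 4194304. V₂ = 2^24 = 16777216. V₂ - V₁ = 12582912.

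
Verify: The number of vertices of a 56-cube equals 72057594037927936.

True. The 56-cube has 2^56 = 72057594037927936 vertices.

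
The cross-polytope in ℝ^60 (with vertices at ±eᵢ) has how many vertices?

An n-cross-polytope has 2n vertices; here n = 60, giving 120.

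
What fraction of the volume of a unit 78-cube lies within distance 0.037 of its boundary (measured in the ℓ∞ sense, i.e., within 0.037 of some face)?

Shell fraction = 1 - (1-0.074)^78 ≈ 0.997513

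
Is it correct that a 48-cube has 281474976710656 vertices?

True. The 48-cube has 2^48 = 281474976710656 vertices.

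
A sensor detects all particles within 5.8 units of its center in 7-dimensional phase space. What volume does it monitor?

V_7(5.8) = π^(7/2) · (5.8)^7 / Γ(7/2 + 1) ≈ 1.04322e+06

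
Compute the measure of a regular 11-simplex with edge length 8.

V_11 = √(12) · 8^11 / (11! · 2^(11/2)) ≈ 16.4725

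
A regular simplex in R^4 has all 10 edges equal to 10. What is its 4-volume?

V = (10^4 / 4!) · √((4+1) / 2^4) ≈ 232.924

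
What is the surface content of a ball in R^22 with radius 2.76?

|∂B_22(2.76)| ≈ 2.94446e+08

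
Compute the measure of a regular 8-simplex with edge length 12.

V_8 = √(9) · 12^8 / (8! · 2^(8/2)) ≈ 1999.54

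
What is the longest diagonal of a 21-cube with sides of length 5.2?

Diagonal = √21 · 5.2 ≈ 23.8294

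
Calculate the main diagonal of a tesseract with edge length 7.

d = √(7² + 7² + ... + 7²) [4 terms] = √(4·7²) = 7√4 = 14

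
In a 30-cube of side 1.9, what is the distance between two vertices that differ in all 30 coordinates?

The space diagonal of an n-cube of side s is s√n. Here 1.9·√30 ≈ 10.4067.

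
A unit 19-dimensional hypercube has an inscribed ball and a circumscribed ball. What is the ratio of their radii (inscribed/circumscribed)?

For an n-cube of any side s, the inradius is s/2 and the circumradius is s√n/2, so the ratio is 1/√19 ≈ 0.229416.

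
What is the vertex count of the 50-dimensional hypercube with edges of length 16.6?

The 50-cube has 2^50 = 1125899906842624 vertices.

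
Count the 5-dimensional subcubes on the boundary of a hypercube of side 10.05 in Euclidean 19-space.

Number of 5-faces = C(19,5) · 2^(19-5) = 11628 · 16384 = 190513152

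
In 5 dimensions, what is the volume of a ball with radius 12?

Volume = π^{5/2}·(12)^5/Γ(7/2) = 663552·π^2/5 ≈ 1.3098e+06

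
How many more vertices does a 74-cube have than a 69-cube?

The 74-cube has 2^74 = 18889465931478580854784 vertices. The 69-cube has 2^69 = 590295810358705651712 vertices. Difference: 18889465931478580854784 - 590295810358705651712 = 18299170121119875203072.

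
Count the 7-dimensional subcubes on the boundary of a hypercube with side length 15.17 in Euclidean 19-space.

Choose 7 of 19 axes to span the face (C(19,7) = 50388 ways), then fix each of the remaining 12 coordinates at one of its two extreme values (2^12 = 4096 ways): 50388·4096 = 206389248.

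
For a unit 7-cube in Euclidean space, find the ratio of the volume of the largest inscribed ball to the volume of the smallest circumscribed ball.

V_in / V_out = (r_in/r_out)^7 = (1/√7)^7 = 7^(-7/2) ≈ 0.00110194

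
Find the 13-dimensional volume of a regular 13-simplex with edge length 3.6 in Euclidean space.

For a regular n-simplex with edge a, V = (a^n / n!)·√((n+1)/2^n). With a=3.6, n=13: V ≈ 0.000113246.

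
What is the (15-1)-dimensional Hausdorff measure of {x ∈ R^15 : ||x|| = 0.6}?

The surface area of an n-ball is 2π^(n/2) r^(n-1) / Γ(n/2). For n=15, r=0.6: 0.00448372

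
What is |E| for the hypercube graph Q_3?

An n-cube has n·2^(n-1) edges. With n = 3: 3·4 = 12.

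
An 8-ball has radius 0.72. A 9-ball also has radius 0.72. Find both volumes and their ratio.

V_8(0.72) ≈ 0.293122. V_9(0.72) ≈ 0.171518. Ratio V_8/V_9 ≈ 1.709.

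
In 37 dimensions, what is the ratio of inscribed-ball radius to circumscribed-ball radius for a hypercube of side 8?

r_in = 8/2 (half the side); r_out = 8√37/2 (half the diagonal). Ratio = 1/√37 ≈ 0.164399.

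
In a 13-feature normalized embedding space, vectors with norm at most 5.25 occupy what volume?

Volume = π^{13/2}·(5.25)^13/Γ(15/2) ≈ 2.0961e+09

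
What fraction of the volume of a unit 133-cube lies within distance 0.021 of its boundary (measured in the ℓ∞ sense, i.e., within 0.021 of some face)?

The inner cube has side 1-2·0.021 = 0.958 and volume (0.958)^133 ≈ 0.003324, so the shell holds 0.996676 of the volume.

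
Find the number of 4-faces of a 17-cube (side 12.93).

An n-cube has C(n,k)·2^(n-k) k-faces. Here C(17,4)·2^13 = 2380·8192 = 19496960.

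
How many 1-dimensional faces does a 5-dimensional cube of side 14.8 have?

Choose 1 of 5 axes to span the face (C(5,1) = 5 ways), then fix each of the remaining 4 coordinates at one of its two extreme values (2^4 = 16 ways): 5·16 = 80.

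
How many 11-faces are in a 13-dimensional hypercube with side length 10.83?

f_11(13-cube) = (13 choose 11) · 2^2 = 312.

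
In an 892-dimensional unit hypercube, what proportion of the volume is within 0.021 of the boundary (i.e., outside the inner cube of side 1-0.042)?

1 - (1 - 2·0.021)^892 = 1 - 0.958^892 ≈ 1 - 2.388e-17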